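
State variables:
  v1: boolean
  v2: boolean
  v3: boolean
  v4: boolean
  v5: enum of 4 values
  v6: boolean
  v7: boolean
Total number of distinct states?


State space = product of domain sizes of all variables.
Domain sizes:
  v1 (boolean): 2
  v2 (boolean): 2
  v3 (boolean): 2
  v4 (boolean): 2
  v5 (enum of 4 values): 4
  v6 (boolean): 2
  v7 (boolean): 2
Product = 2 * 2 * 2 * 2 * 4 * 2 * 2 = 256

256


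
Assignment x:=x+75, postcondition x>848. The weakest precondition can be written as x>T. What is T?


Formula: wp(x:=E, P) = P[E/x] (substitute E for x in postcondition)
Step 1: Postcondition: x>848
Step 2: Substitute x+75 for x: x+75>848
Step 3: Solve for x: x > 848-75 = 773

773


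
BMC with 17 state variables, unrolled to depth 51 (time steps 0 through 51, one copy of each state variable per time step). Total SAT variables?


BMC unrolls to depth k, creating one copy of each state var for steps 0..k.
Step count = 51 + 1 = 52 (steps 0 through 51)
Vars per step = 17
Total = 17 * 52 = 884

884


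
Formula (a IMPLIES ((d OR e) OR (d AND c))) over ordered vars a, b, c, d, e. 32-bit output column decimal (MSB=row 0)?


Formula: (a IMPLIES ((d OR e) OR (d AND c))) over a, b, c, d, e (32 rows)
Evaluate each row (bits = a,b,c,d,e, MSB first):
  row 0 [00000]: (0 IMPLIES ((0 OR 0) OR (0 AND 0))) -> 1
  row 1 [00001]: (0 IMPLIES ((0 OR 1) OR (0 AND 0))) -> 1
  row 2 [00010]: (0 IMPLIES ((1 OR 0) OR (1 AND 0))) -> 1
  row 3 [00011]: (0 IMPLIES ((1 OR 1) OR (1 AND 0))) -> 1
  row 4 [00100]: (0 IMPLIES ((0 OR 0) OR (0 AND 1))) -> 1
  row 5 [00101]: (0 IMPLIES ((0 OR 1) OR (0 AND 1))) -> 1
  row 6 [00110]: (0 IMPLIES ((1 OR 0) OR (1 AND 1))) -> 1
  row 7 [00111]: (0 IMPLIES ((1 OR 1) OR (1 AND 1))) -> 1
  row 8 [01000]: (0 IMPLIES ((0 OR 0) OR (0 AND 0))) -> 1
  row 9 [01001]: (0 IMPLIES ((0 OR 1) OR (0 AND 0))) -> 1
  row 10 [01010]: (0 IMPLIES ((1 OR 0) OR (1 AND 0))) -> 1
  row 11 [01011]: (0 IMPLIES ((1 OR 1) OR (1 AND 0))) -> 1
  row 12 [01100]: (0 IMPLIES ((0 OR 0) OR (0 AND 1))) -> 1
  row 13 [01101]: (0 IMPLIES ((0 OR 1) OR (0 AND 1))) -> 1
  row 14 [01110]: (0 IMPLIES ((1 OR 0) OR (1 AND 1))) -> 1
  row 15 [01111]: (0 IMPLIES ((1 OR 1) OR (1 AND 1))) -> 1
  row 16 [10000]: (1 IMPLIES ((0 OR 0) OR (0 AND 0))) -> 0
  row 17 [10001]: (1 IMPLIES ((0 OR 1) OR (0 AND 0))) -> 1
  row 18 [10010]: (1 IMPLIES ((1 OR 0) OR (1 AND 0))) -> 1
  row 19 [10011]: (1 IMPLIES ((1 OR 1) OR (1 AND 0))) -> 1
  row 20 [10100]: (1 IMPLIES ((0 OR 0) OR (0 AND 1))) -> 0
  row 21 [10101]: (1 IMPLIES ((0 OR 1) OR (0 AND 1))) -> 1
  row 22 [10110]: (1 IMPLIES ((1 OR 0) OR (1 AND 1))) -> 1
  row 23 [10111]: (1 IMPLIES ((1 OR 1) OR (1 AND 1))) -> 1
  row 24 [11000]: (1 IMPLIES ((0 OR 0) OR (0 AND 0))) -> 0
  row 25 [11001]: (1 IMPLIES ((0 OR 1) OR (0 AND 0))) -> 1
  row 26 [11010]: (1 IMPLIES ((1 OR 0) OR (1 AND 0))) -> 1
  row 27 [11011]: (1 IMPLIES ((1 OR 1) OR (1 AND 0))) -> 1
  row 28 [11100]: (1 IMPLIES ((0 OR 0) OR (0 AND 1))) -> 0
  row 29 [11101]: (1 IMPLIES ((0 OR 1) OR (0 AND 1))) -> 1
  row 30 [11110]: (1 IMPLIES ((1 OR 0) OR (1 AND 1))) -> 1
  row 31 [11111]: (1 IMPLIES ((1 OR 1) OR (1 AND 1))) -> 1
Full result column, 4 rows per line (a,b,c fixed per line; d,e runs 00..11 left to right):
  rows 0-3 [a,b,c=000]: 1111  = hex F
  rows 4-7 [a,b,c=001]: 1111  = hex F
  rows 8-11 [a,b,c=010]: 1111  = hex F
  rows 12-15 [a,b,c=011]: 1111  = hex F
  rows 16-19 [a,b,c=100]: 0111  = hex 7
  rows 20-23 [a,b,c=101]: 0111  = hex 7
  rows 24-27 [a,b,c=110]: 0111  = hex 7
  rows 28-31 [a,b,c=111]: 0111  = hex 7
Output column (row 0 .. row 31) = 11111111111111110111011101110111
Output column grouped in 4s = 1111 1111 1111 1111 0111 0111 0111 0111 = 0xFFFF7777
Convert to decimal digit by digit (value = value*16 + digit):
  F -> 15
  15*16 + 15 (F) = 255
  255*16 + 15 (F) = 4095
  4095*16 + 15 (F) = 65535
  65535*16 + 7 = 1048567
  1048567*16 + 7 = 16777079
  16777079*16 + 7 = 268433271
  268433271*16 + 7 = 4294932343
Decimal = 4294932343

4294932343


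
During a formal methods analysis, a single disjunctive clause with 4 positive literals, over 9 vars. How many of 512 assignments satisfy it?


Step 1: Total=2^9=512
Step 2: Unsat when all 4 false: 2^5=32
Step 3: Sat=512-32=480

480


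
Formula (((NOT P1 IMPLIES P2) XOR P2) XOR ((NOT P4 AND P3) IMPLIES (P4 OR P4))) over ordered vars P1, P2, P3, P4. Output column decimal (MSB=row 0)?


Formula: (((NOT P1 IMPLIES P2) XOR P2) XOR ((NOT P4 AND P3) IMPLIES (P4 OR P4))) over P1, P2, P3, P4 (16 rows)
Evaluate each row (bits = P1,P2,P3,P4, MSB first):
  row 0 [0000]: (((NOT 0 IMPLIES 0) XOR 0) XOR ((NOT 0 AND 0) IMPLIES (0 OR 0))) -> 1
  row 1 [0001]: (((NOT 0 IMPLIES 0) XOR 0) XOR ((NOT 1 AND 0) IMPLIES (1 OR 1))) -> 1
  row 2 [0010]: (((NOT 0 IMPLIES 0) XOR 0) XOR ((NOT 0 AND 1) IMPLIES (0 OR 0))) -> 0
  row 3 [0011]: (((NOT 0 IMPLIES 0) XOR 0) XOR ((NOT 1 AND 1) IMPLIES (1 OR 1))) -> 1
  row 4 [0100]: (((NOT 0 IMPLIES 1) XOR 1) XOR ((NOT 0 AND 0) IMPLIES (0 OR 0))) -> 1
  row 5 [0101]: (((NOT 0 IMPLIES 1) XOR 1) XOR ((NOT 1 AND 0) IMPLIES (1 OR 1))) -> 1
  row 6 [0110]: (((NOT 0 IMPLIES 1) XOR 1) XOR ((NOT 0 AND 1) IMPLIES (0 OR 0))) -> 0
  row 7 [0111]: (((NOT 0 IMPLIES 1) XOR 1) XOR ((NOT 1 AND 1) IMPLIES (1 OR 1))) -> 1
  row 8 [1000]: (((NOT 1 IMPLIES 0) XOR 0) XOR ((NOT 0 AND 0) IMPLIES (0 OR 0))) -> 0
  row 9 [1001]: (((NOT 1 IMPLIES 0) XOR 0) XOR ((NOT 1 AND 0) IMPLIES (1 OR 1))) -> 0
  row 10 [1010]: (((NOT 1 IMPLIES 0) XOR 0) XOR ((NOT 0 AND 1) IMPLIES (0 OR 0))) -> 1
  row 11 [1011]: (((NOT 1 IMPLIES 0) XOR 0) XOR ((NOT 1 AND 1) IMPLIES (1 OR 1))) -> 0
  row 12 [1100]: (((NOT 1 IMPLIES 1) XOR 1) XOR ((NOT 0 AND 0) IMPLIES (0 OR 0))) -> 1
  row 13 [1101]: (((NOT 1 IMPLIES 1) XOR 1) XOR ((NOT 1 AND 0) IMPLIES (1 OR 1))) -> 1
  row 14 [1110]: (((NOT 1 IMPLIES 1) XOR 1) XOR ((NOT 0 AND 1) IMPLIES (0 OR 0))) -> 0
  row 15 [1111]: (((NOT 1 IMPLIES 1) XOR 1) XOR ((NOT 1 AND 1) IMPLIES (1 OR 1))) -> 1
Full result column, 4 rows per line (P1,P2 fixed per line; P3,P4 runs 00..11 left to right):
  rows 0-3 [P1,P2=00]: 1101  = hex D
  rows 4-7 [P1,P2=01]: 1101  = hex D
  rows 8-11 [P1,P2=10]: 0010  = hex 2
  rows 12-15 [P1,P2=11]: 1101  = hex D
Output column (row 0 .. row 15) = 1101110100101101
Output column grouped in 4s = 1101 1101 0010 1101 = 0xDD2D
Convert to decimal digit by digit (value = value*16 + digit):
  D -> 13
  13*16 + 13 (D) = 221
  221*16 + 2 = 3538
  3538*16 + 13 (D) = 56621
Decimal = 56621

56621


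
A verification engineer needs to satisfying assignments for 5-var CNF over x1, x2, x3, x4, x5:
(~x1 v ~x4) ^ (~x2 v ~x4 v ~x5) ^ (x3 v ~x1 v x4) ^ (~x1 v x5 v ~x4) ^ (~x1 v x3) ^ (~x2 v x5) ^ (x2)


CNF with 7 clauses over 5 vars (32 assignments).
An assignment satisfies CNF iff every clause has >=1 true literal.
Check each row (bits = x1,x2,x3,x4,x5; clause T/F shown):
  row 0 [00000]: clauses=TTTTTTF -> 0
  row 1 [00001]: clauses=TTTTTTF -> 0
  row 2 [00010]: clauses=TTTTTTF -> 0
  row 3 [00011]: clauses=TTTTTTF -> 0
  row 4 [00100]: clauses=TTTTTTF -> 0
  row 5 [00101]: clauses=TTTTTTF -> 0
  row 6 [00110]: clauses=TTTTTTF -> 0
  row 7 [00111]: clauses=TTTTTTF -> 0
  row 8 [01000]: clauses=TTTTTFT -> 0
  row 9 [01001]: clauses=TTTTTTT -> 1
  row 10 [01010]: clauses=TTTTTFT -> 0
  row 11 [01011]: clauses=TFTTTTT -> 0
  row 12 [01100]: clauses=TTTTTFT -> 0
  row 13 [01101]: clauses=TTTTTTT -> 1
  row 14 [01110]: clauses=TTTTTFT -> 0
  row 15 [01111]: clauses=TFTTTTT -> 0
  row 16 [10000]: clauses=TTFTFTF -> 0
  row 17 [10001]: clauses=TTFTFTF -> 0
  row 18 [10010]: clauses=FTTFFTF -> 0
  row 19 [10011]: clauses=FTTTFTF -> 0
  row 20 [10100]: clauses=TTTTTTF -> 0
  row 21 [10101]: clauses=TTTTTTF -> 0
  row 22 [10110]: clauses=FTTFTTF -> 0
  row 23 [10111]: clauses=FTTTTTF -> 0
  row 24 [11000]: clauses=TTFTFFT -> 0
  row 25 [11001]: clauses=TTFTFTT -> 0
  row 26 [11010]: clauses=FTTFFFT -> 0
  row 27 [11011]: clauses=FFTTFTT -> 0
  row 28 [11100]: clauses=TTTTTFT -> 0
  row 29 [11101]: clauses=TTTTTTT -> 1
  row 30 [11110]: clauses=FTTFTFT -> 0
  row 31 [11111]: clauses=FFTTTTT -> 0
Full result column, 8 rows per line (x1,x2 fixed per line; x3,x4,x5 runs 000..111 left to right):
  rows 0-7 [x1,x2=00]: 00000000  (ones: 0)
  rows 8-15 [x1,x2=01]: 01000100  (ones: 2)
  rows 16-23 [x1,x2=10]: 00000000  (ones: 0)
  rows 24-31 [x1,x2=11]: 00000100  (ones: 1)
Satisfying assignments = 0+2+0+1 = 3

3


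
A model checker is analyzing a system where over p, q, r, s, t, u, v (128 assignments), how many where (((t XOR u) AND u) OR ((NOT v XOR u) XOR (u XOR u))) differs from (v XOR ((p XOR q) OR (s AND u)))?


F1 = (((t XOR u) AND u) OR ((NOT v XOR u) XOR (u XOR u)))
F2 = (v XOR ((p XOR q) OR (s AND u)))
Evaluate both on each of 128 rows (bits = p,q,r,s,t,u,v):
  row 0 [0000000]: F1=1 F2=0 (differ) -> 1
  row 1 [0000001]: F1=0 F2=1 (differ) -> 1
  row 2 [0000010]: F1=1 F2=0 (differ) -> 1
  row 3 [0000011]: F1=1 F2=1 -> 0
  row 4 [0000100]: F1=1 F2=0 (differ) -> 1
  (every remaining row is evaluated the same way; all 128 results are listed next)
Full result column, 8 rows per line (p,q,r,s fixed per line; t,u,v runs 000..111 left to right):
  rows 0-7 [p,q,r,s=0000]: 11101100  (ones: 5)
  rows 8-15 [p,q,r,s=0001]: 11011111  (ones: 7)
  rows 16-23 [p,q,r,s=0010]: 11101100  (ones: 5)
  rows 24-31 [p,q,r,s=0011]: 11011111  (ones: 7)
  rows 32-39 [p,q,r,s=0100]: 00010011  (ones: 3)
  rows 40-47 [p,q,r,s=0101]: 00010011  (ones: 3)
  rows 48-55 [p,q,r,s=0110]: 00010011  (ones: 3)
  rows 56-63 [p,q,r,s=0111]: 00010011  (ones: 3)
  rows 64-71 [p,q,r,s=1000]: 00010011  (ones: 3)
  rows 72-79 [p,q,r,s=1001]: 00010011  (ones: 3)
  rows 80-87 [p,q,r,s=1010]: 00010011  (ones: 3)
  rows 88-95 [p,q,r,s=1011]: 00010011  (ones: 3)
  rows 96-103 [p,q,r,s=1100]: 11101100  (ones: 5)
  rows 104-111 [p,q,r,s=1101]: 11011111  (ones: 7)
  rows 112-119 [p,q,r,s=1110]: 11101100  (ones: 5)
  rows 120-127 [p,q,r,s=1111]: 11011111  (ones: 7)
Disagreements = 5+7+5+7+3+3+3+3+3+3+3+3+5+7+5+7 = 72

72


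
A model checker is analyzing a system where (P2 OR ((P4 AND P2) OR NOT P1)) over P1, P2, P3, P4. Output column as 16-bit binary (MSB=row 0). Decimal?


Formula: (P2 OR ((P4 AND P2) OR NOT P1)) over P1, P2, P3, P4 (16 rows)
Evaluate each row (bits = P1,P2,P3,P4, MSB first):
  row 0 [0000]: (0 OR ((0 AND 0) OR NOT 0)) -> 1
  row 1 [0001]: (0 OR ((1 AND 0) OR NOT 0)) -> 1
  row 2 [0010]: (0 OR ((0 AND 0) OR NOT 0)) -> 1
  row 3 [0011]: (0 OR ((1 AND 0) OR NOT 0)) -> 1
  row 4 [0100]: (1 OR ((0 AND 1) OR NOT 0)) -> 1
  row 5 [0101]: (1 OR ((1 AND 1) OR NOT 0)) -> 1
  row 6 [0110]: (1 OR ((0 AND 1) OR NOT 0)) -> 1
  row 7 [0111]: (1 OR ((1 AND 1) OR NOT 0)) -> 1
  row 8 [1000]: (0 OR ((0 AND 0) OR NOT 1)) -> 0
  row 9 [1001]: (0 OR ((1 AND 0) OR NOT 1)) -> 0
  row 10 [1010]: (0 OR ((0 AND 0) OR NOT 1)) -> 0
  row 11 [1011]: (0 OR ((1 AND 0) OR NOT 1)) -> 0
  row 12 [1100]: (1 OR ((0 AND 1) OR NOT 1)) -> 1
  row 13 [1101]: (1 OR ((1 AND 1) OR NOT 1)) -> 1
  row 14 [1110]: (1 OR ((0 AND 1) OR NOT 1)) -> 1
  row 15 [1111]: (1 OR ((1 AND 1) OR NOT 1)) -> 1
Full result column, 4 rows per line (P1,P2 fixed per line; P3,P4 runs 00..11 left to right):
  rows 0-3 [P1,P2=00]: 1111  = hex F
  rows 4-7 [P1,P2=01]: 1111  = hex F
  rows 8-11 [P1,P2=10]: 0000  = hex 0
  rows 12-15 [P1,P2=11]: 1111  = hex F
Output column (row 0 .. row 15) = 1111111100001111
Output column grouped in 4s = 1111 1111 0000 1111 = 0xFF0F
Convert to decimal digit by digit (value = value*16 + digit):
  F -> 15
  15*16 + 15 (F) = 255
  255*16 + 0 = 4080
  4080*16 + 15 (F) = 65295
Decimal = 65295

65295


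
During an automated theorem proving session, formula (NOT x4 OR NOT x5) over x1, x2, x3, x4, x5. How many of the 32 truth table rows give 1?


Formula: (NOT x4 OR NOT x5) over 5 vars (32 rows)
Evaluate each row (x1, x2, x3, x4, x5 as bits, MSB first):
  row 0 [00000]: (NOT 0 OR NOT 0) -> 1
  row 1 [00001]: (NOT 0 OR NOT 1) -> 1
  row 2 [00010]: (NOT 1 OR NOT 0) -> 1
  row 3 [00011]: (NOT 1 OR NOT 1) -> 0
  row 4 [00100]: (NOT 0 OR NOT 0) -> 1
  row 5 [00101]: (NOT 0 OR NOT 1) -> 1
  row 6 [00110]: (NOT 1 OR NOT 0) -> 1
  row 7 [00111]: (NOT 1 OR NOT 1) -> 0
  row 8 [01000]: (NOT 0 OR NOT 0) -> 1
  row 9 [01001]: (NOT 0 OR NOT 1) -> 1
  row 10 [01010]: (NOT 1 OR NOT 0) -> 1
  row 11 [01011]: (NOT 1 OR NOT 1) -> 0
  row 12 [01100]: (NOT 0 OR NOT 0) -> 1
  row 13 [01101]: (NOT 0 OR NOT 1) -> 1
  row 14 [01110]: (NOT 1 OR NOT 0) -> 1
  row 15 [01111]: (NOT 1 OR NOT 1) -> 0
  row 16 [10000]: (NOT 0 OR NOT 0) -> 1
  row 17 [10001]: (NOT 0 OR NOT 1) -> 1
  row 18 [10010]: (NOT 1 OR NOT 0) -> 1
  row 19 [10011]: (NOT 1 OR NOT 1) -> 0
  row 20 [10100]: (NOT 0 OR NOT 0) -> 1
  row 21 [10101]: (NOT 0 OR NOT 1) -> 1
  row 22 [10110]: (NOT 1 OR NOT 0) -> 1
  row 23 [10111]: (NOT 1 OR NOT 1) -> 0
  row 24 [11000]: (NOT 0 OR NOT 0) -> 1
  row 25 [11001]: (NOT 0 OR NOT 1) -> 1
  row 26 [11010]: (NOT 1 OR NOT 0) -> 1
  row 27 [11011]: (NOT 1 OR NOT 1) -> 0
  row 28 [11100]: (NOT 0 OR NOT 0) -> 1
  row 29 [11101]: (NOT 0 OR NOT 1) -> 1
  row 30 [11110]: (NOT 1 OR NOT 0) -> 1
  row 31 [11111]: (NOT 1 OR NOT 1) -> 0
Full result column, 8 rows per line (x1,x2 fixed per line; x3,x4,x5 runs 000..111 left to right):
  rows 0-7 [x1,x2=00]: 11101110  (ones: 6)
  rows 8-15 [x1,x2=01]: 11101110  (ones: 6)
  rows 16-23 [x1,x2=10]: 11101110  (ones: 6)
  rows 24-31 [x1,x2=11]: 11101110  (ones: 6)
Count of 1-rows = 6+6+6+6 = 24

24


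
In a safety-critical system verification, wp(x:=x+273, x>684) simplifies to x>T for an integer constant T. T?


Formula: wp(x:=E, P) = P[E/x] (substitute E for x in postcondition)
Step 1: Postcondition: x>684
Step 2: Substitute x+273 for x: x+273>684
Step 3: Solve for x: x > 684-273 = 411

411


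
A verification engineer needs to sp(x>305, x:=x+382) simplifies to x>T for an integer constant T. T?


Formula: sp(P, x:=E) = exists old_x. (x = E[old_x/x]) AND P[old_x/x] (old_x is the value of x before the assignment; eliminate old_x by solving x = E[old_x/x] for old_x)
Step 1: Precondition P: x>305, i.e. old_x > 305
Step 2: Assignment gives x = old_x + 382, so old_x = x - 382
Step 3: Substitute into P: x - 382 > 305
Step 4: Simplify: x > 305+382 = 687

687


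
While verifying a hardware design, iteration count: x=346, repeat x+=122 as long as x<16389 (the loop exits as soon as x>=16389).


Step 1: x goes from 346 toward 16389 by 122; the body runs while x<16389, so iterations = ceil((bound-start)/step)
Step 2: Distance=16043
Step 3: ceil(16043/122)=132

132


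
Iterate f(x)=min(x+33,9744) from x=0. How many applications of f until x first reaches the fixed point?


Step 1: x=0, cap=9744, increment=33
Step 2: x grows by 33 each step until capped at 9744; fixed point is x=9744
Step 3: iterations = ceil(9744/33) = 296

296


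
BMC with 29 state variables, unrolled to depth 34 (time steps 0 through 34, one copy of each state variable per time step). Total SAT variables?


BMC unrolls to depth k, creating one copy of each state var for steps 0..k.
Step count = 34 + 1 = 35 (steps 0 through 34)
Vars per step = 29
Total = 29 * 35 = 1015

1015


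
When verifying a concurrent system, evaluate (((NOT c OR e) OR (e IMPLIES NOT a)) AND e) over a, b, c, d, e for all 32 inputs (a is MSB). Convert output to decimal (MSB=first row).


Formula: (((NOT c OR e) OR (e IMPLIES NOT a)) AND e) over a, b, c, d, e (32 rows)
Evaluate each row (bits = a,b,c,d,e, MSB first):
  row 0 [00000]: (((NOT 0 OR 0) OR (0 IMPLIES NOT 0)) AND 0) -> 0
  row 1 [00001]: (((NOT 0 OR 1) OR (1 IMPLIES NOT 0)) AND 1) -> 1
  row 2 [00010]: (((NOT 0 OR 0) OR (0 IMPLIES NOT 0)) AND 0) -> 0
  row 3 [00011]: (((NOT 0 OR 1) OR (1 IMPLIES NOT 0)) AND 1) -> 1
  row 4 [00100]: (((NOT 1 OR 0) OR (0 IMPLIES NOT 0)) AND 0) -> 0
  row 5 [00101]: (((NOT 1 OR 1) OR (1 IMPLIES NOT 0)) AND 1) -> 1
  row 6 [00110]: (((NOT 1 OR 0) OR (0 IMPLIES NOT 0)) AND 0) -> 0
  row 7 [00111]: (((NOT 1 OR 1) OR (1 IMPLIES NOT 0)) AND 1) -> 1
  row 8 [01000]: (((NOT 0 OR 0) OR (0 IMPLIES NOT 0)) AND 0) -> 0
  row 9 [01001]: (((NOT 0 OR 1) OR (1 IMPLIES NOT 0)) AND 1) -> 1
  row 10 [01010]: (((NOT 0 OR 0) OR (0 IMPLIES NOT 0)) AND 0) -> 0
  row 11 [01011]: (((NOT 0 OR 1) OR (1 IMPLIES NOT 0)) AND 1) -> 1
  row 12 [01100]: (((NOT 1 OR 0) OR (0 IMPLIES NOT 0)) AND 0) -> 0
  row 13 [01101]: (((NOT 1 OR 1) OR (1 IMPLIES NOT 0)) AND 1) -> 1
  row 14 [01110]: (((NOT 1 OR 0) OR (0 IMPLIES NOT 0)) AND 0) -> 0
  row 15 [01111]: (((NOT 1 OR 1) OR (1 IMPLIES NOT 0)) AND 1) -> 1
  row 16 [10000]: (((NOT 0 OR 0) OR (0 IMPLIES NOT 1)) AND 0) -> 0
  row 17 [10001]: (((NOT 0 OR 1) OR (1 IMPLIES NOT 1)) AND 1) -> 1
  row 18 [10010]: (((NOT 0 OR 0) OR (0 IMPLIES NOT 1)) AND 0) -> 0
  row 19 [10011]: (((NOT 0 OR 1) OR (1 IMPLIES NOT 1)) AND 1) -> 1
  row 20 [10100]: (((NOT 1 OR 0) OR (0 IMPLIES NOT 1)) AND 0) -> 0
  row 21 [10101]: (((NOT 1 OR 1) OR (1 IMPLIES NOT 1)) AND 1) -> 1
  row 22 [10110]: (((NOT 1 OR 0) OR (0 IMPLIES NOT 1)) AND 0) -> 0
  row 23 [10111]: (((NOT 1 OR 1) OR (1 IMPLIES NOT 1)) AND 1) -> 1
  row 24 [11000]: (((NOT 0 OR 0) OR (0 IMPLIES NOT 1)) AND 0) -> 0
  row 25 [11001]: (((NOT 0 OR 1) OR (1 IMPLIES NOT 1)) AND 1) -> 1
  row 26 [11010]: (((NOT 0 OR 0) OR (0 IMPLIES NOT 1)) AND 0) -> 0
  row 27 [11011]: (((NOT 0 OR 1) OR (1 IMPLIES NOT 1)) AND 1) -> 1
  row 28 [11100]: (((NOT 1 OR 0) OR (0 IMPLIES NOT 1)) AND 0) -> 0
  row 29 [11101]: (((NOT 1 OR 1) OR (1 IMPLIES NOT 1)) AND 1) -> 1
  row 30 [11110]: (((NOT 1 OR 0) OR (0 IMPLIES NOT 1)) AND 0) -> 0
  row 31 [11111]: (((NOT 1 OR 1) OR (1 IMPLIES NOT 1)) AND 1) -> 1
Full result column, 4 rows per line (a,b,c fixed per line; d,e runs 00..11 left to right):
  rows 0-3 [a,b,c=000]: 0101  = hex 5
  rows 4-7 [a,b,c=001]: 0101  = hex 5
  rows 8-11 [a,b,c=010]: 0101  = hex 5
  rows 12-15 [a,b,c=011]: 0101  = hex 5
  rows 16-19 [a,b,c=100]: 0101  = hex 5
  rows 20-23 [a,b,c=101]: 0101  = hex 5
  rows 24-27 [a,b,c=110]: 0101  = hex 5
  rows 28-31 [a,b,c=111]: 0101  = hex 5
Output column (row 0 .. row 31) = 01010101010101010101010101010101
Output column grouped in 4s = 0101 0101 0101 0101 0101 0101 0101 0101 = 0x55555555
Convert to decimal digit by digit (value = value*16 + digit):
  5 -> 5
  5*16 + 5 = 85
  85*16 + 5 = 1365
  1365*16 + 5 = 21845
  21845*16 + 5 = 349525
  349525*16 + 5 = 5592405
  5592405*16 + 5 = 89478485
  89478485*16 + 5 = 1431655765
Decimal = 1431655765

1431655765


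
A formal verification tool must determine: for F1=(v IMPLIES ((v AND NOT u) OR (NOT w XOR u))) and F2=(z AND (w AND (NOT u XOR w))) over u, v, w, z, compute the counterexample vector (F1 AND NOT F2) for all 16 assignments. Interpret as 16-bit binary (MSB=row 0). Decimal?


F1 = (v IMPLIES ((v AND NOT u) OR (NOT w XOR u)))
F2 = (z AND (w AND (NOT u XOR w)))
Counterexample to F1=>F2 is where F1=1 and F2=0.
Evaluate each row (bits = u,v,w,z, MSB first):
  row 0 [0000]: F1=1 F2=0 -> F1&~F2 -> 1
  row 1 [0001]: F1=1 F2=0 -> F1&~F2 -> 1
  row 2 [0010]: F1=1 F2=0 -> F1&~F2 -> 1
  row 3 [0011]: F1=1 F2=0 -> F1&~F2 -> 1
  row 4 [0100]: F1=1 F2=0 -> F1&~F2 -> 1
  row 5 [0101]: F1=1 F2=0 -> F1&~F2 -> 1
  row 6 [0110]: F1=1 F2=0 -> F1&~F2 -> 1
  row 7 [0111]: F1=1 F2=0 -> F1&~F2 -> 1
  row 8 [1000]: F1=1 F2=0 -> F1&~F2 -> 1
  row 9 [1001]: F1=1 F2=0 -> F1&~F2 -> 1
  row 10 [1010]: F1=1 F2=0 -> F1&~F2 -> 1
  row 11 [1011]: F1=1 F2=1 -> F1&~F2 -> 0
  row 12 [1100]: F1=0 F2=0 -> F1&~F2 -> 0
  row 13 [1101]: F1=0 F2=0 -> F1&~F2 -> 0
  row 14 [1110]: F1=1 F2=0 -> F1&~F2 -> 1
  row 15 [1111]: F1=1 F2=1 -> F1&~F2 -> 0
Full result column, 4 rows per line (u,v fixed per line; w,z runs 00..11 left to right):
  rows 0-3 [u,v=00]: 1111  = hex F
  rows 4-7 [u,v=01]: 1111  = hex F
  rows 8-11 [u,v=10]: 1110  = hex E
  rows 12-15 [u,v=11]: 0010  = hex 2
Counterexample vector (row 0 .. row 15) = 1111111111100010
Output column grouped in 4s = 1111 1111 1110 0010 = 0xFFE2
Convert to decimal digit by digit (value = value*16 + digit):
  F -> 15
  15*16 + 15 (F) = 255
  255*16 + 14 (E) = 4094
  4094*16 + 2 = 65506
Decimal = 65506

65506


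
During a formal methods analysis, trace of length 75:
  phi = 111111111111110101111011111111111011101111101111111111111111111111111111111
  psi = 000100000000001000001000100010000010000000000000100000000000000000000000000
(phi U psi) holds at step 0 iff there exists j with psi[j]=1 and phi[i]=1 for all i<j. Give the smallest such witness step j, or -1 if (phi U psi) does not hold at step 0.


(phi U psi) at 0: need smallest j with psi[j]=1 and phi[i]=1 for all i in [0,j).
Scan from step 0:
  step 0: phi=1, psi=0 -> continue
  step 1: phi=1, psi=0 -> continue
  step 2: phi=1, psi=0 -> continue
  step 3: psi=1 and phi held for [0,3) -> witness found
Witness step = 3

3


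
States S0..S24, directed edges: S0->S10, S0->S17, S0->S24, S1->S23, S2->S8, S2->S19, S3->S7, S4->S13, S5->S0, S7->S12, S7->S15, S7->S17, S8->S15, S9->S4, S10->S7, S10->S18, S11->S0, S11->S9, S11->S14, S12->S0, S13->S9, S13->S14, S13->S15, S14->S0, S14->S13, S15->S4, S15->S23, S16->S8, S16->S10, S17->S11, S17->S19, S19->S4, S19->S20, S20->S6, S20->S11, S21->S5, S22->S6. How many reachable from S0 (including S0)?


BFS from S0:
  layer 0: {S0}
  layer 1: {S10, S17, S24}
  layer 2: {S7, S11, S18, S19}
  layer 3: {S4, S9, S12, S14, S15, S20}
  layer 4: {S6, S13, S23}
Reachable set: {S0, S4, S6, S7, S9, S10, S11, S12, S13, S14, S15, S17, S18, S19, S20, S23, S24}
Count = 17

17


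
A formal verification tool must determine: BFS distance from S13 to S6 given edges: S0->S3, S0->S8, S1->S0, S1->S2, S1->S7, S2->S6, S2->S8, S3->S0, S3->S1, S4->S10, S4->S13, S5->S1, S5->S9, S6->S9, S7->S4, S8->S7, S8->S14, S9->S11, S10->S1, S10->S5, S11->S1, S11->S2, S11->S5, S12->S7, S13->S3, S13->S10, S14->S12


BFS layer-by-layer from S13:
  dist 0: {S13}
  dist 1: {S3, S10}
  dist 2: {S0, S1, S5}
  dist 3: {S2, S7, S8, S9}
  dist 4: {S4, S6, S11, S14}
  -> S6 reached at distance 4
Shortest path length = 4

4


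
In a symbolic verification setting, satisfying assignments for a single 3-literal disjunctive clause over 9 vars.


Step 1: Total=2^9=512
Step 2: Unsat when all 3 false: 2^6=64
Step 3: Sat=512-64=448

448


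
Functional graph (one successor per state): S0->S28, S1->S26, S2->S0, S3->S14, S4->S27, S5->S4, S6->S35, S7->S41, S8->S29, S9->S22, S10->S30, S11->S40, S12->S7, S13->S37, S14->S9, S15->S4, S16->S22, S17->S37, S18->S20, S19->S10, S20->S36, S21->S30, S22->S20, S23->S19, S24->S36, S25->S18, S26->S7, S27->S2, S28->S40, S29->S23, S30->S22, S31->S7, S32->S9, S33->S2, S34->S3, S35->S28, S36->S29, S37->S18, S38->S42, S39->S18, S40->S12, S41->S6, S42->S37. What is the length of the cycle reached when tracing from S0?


Trace from S0 until a state repeats:
  S0 -> S28 -> S40 -> S12 -> S7 -> S41 -> S6 -> S35 -> S28
S28 first seen at step 1, revisited at step 8.
Cycle length = 8 - 1 = 7

7


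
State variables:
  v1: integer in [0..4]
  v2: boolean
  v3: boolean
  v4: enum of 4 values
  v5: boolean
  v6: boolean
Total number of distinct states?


State space = product of domain sizes of all variables.
Domain sizes:
  v1 (integer in [0..4]): 5
  v2 (boolean): 2
  v3 (boolean): 2
  v4 (enum of 4 values): 4
  v5 (boolean): 2
  v6 (boolean): 2
Product = 5 * 2 * 2 * 4 * 2 * 2 = 320

320


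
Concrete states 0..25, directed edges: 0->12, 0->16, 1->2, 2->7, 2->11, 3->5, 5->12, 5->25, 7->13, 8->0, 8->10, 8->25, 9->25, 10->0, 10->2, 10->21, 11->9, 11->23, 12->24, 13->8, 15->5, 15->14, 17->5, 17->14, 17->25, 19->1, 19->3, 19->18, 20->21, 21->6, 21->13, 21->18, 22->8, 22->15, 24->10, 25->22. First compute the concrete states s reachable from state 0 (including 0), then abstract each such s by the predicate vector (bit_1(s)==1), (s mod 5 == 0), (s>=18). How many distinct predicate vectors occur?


BFS from 0:
Concrete reachable: {0, 2, 5, 6, 7, 8, 9, 10, 11, 12, 13, 14, 15, 16, 18, 21, 22, 23, 24, 25}
Abstract via predicates (bit_1(s)==1), (s mod 5 == 0), (s>=18):
  (0,0,0) <- {8, 9, 12, 13, 16}
  (0,0,1) <- {21, 24}
  (0,1,0) <- {0, 5}
  (0,1,1) <- {25}
  (1,0,0) <- {2, 6, 7, 11, 14}
  (1,0,1) <- {18, 22, 23}
  (1,1,0) <- {10, 15}
Distinct abstract states = 7

7


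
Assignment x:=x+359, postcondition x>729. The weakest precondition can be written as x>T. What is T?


Formula: wp(x:=E, P) = P[E/x] (substitute E for x in postcondition)
Step 1: Postcondition: x>729
Step 2: Substitute x+359 for x: x+359>729
Step 3: Solve for x: x > 729-359 = 370

370


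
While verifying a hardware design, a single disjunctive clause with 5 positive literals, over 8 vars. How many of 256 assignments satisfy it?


Step 1: Total=2^8=256
Step 2: Unsat when all 5 false: 2^3=8
Step 3: Sat=256-8=248

248


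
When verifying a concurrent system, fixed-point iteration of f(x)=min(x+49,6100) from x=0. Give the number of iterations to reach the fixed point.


Step 1: x=0, cap=6100, increment=49
Step 2: x grows by 49 each step until capped at 6100; fixed point is x=6100
Step 3: iterations = ceil(6100/49) = 125

125


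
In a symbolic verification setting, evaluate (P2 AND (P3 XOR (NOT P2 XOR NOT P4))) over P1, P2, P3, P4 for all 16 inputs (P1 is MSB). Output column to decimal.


Formula: (P2 AND (P3 XOR (NOT P2 XOR NOT P4))) over P1, P2, P3, P4 (16 rows)
Evaluate each row (bits = P1,P2,P3,P4, MSB first):
  row 0 [0000]: (0 AND (0 XOR (NOT 0 XOR NOT 0))) -> 0
  row 1 [0001]: (0 AND (0 XOR (NOT 0 XOR NOT 1))) -> 0
  row 2 [0010]: (0 AND (1 XOR (NOT 0 XOR NOT 0))) -> 0
  row 3 [0011]: (0 AND (1 XOR (NOT 0 XOR NOT 1))) -> 0
  row 4 [0100]: (1 AND (0 XOR (NOT 1 XOR NOT 0))) -> 1
  row 5 [0101]: (1 AND (0 XOR (NOT 1 XOR NOT 1))) -> 0
  row 6 [0110]: (1 AND (1 XOR (NOT 1 XOR NOT 0))) -> 0
  row 7 [0111]: (1 AND (1 XOR (NOT 1 XOR NOT 1))) -> 1
  row 8 [1000]: (0 AND (0 XOR (NOT 0 XOR NOT 0))) -> 0
  row 9 [1001]: (0 AND (0 XOR (NOT 0 XOR NOT 1))) -> 0
  row 10 [1010]: (0 AND (1 XOR (NOT 0 XOR NOT 0))) -> 0
  row 11 [1011]: (0 AND (1 XOR (NOT 0 XOR NOT 1))) -> 0
  row 12 [1100]: (1 AND (0 XOR (NOT 1 XOR NOT 0))) -> 1
  row 13 [1101]: (1 AND (0 XOR (NOT 1 XOR NOT 1))) -> 0
  row 14 [1110]: (1 AND (1 XOR (NOT 1 XOR NOT 0))) -> 0
  row 15 [1111]: (1 AND (1 XOR (NOT 1 XOR NOT 1))) -> 1
Full result column, 4 rows per line (P1,P2 fixed per line; P3,P4 runs 00..11 left to right):
  rows 0-3 [P1,P2=00]: 0000  = hex 0
  rows 4-7 [P1,P2=01]: 1001  = hex 9
  rows 8-11 [P1,P2=10]: 0000  = hex 0
  rows 12-15 [P1,P2=11]: 1001  = hex 9
Output column (row 0 .. row 15) = 0000100100001001
Output column grouped in 4s = 0000 1001 0000 1001 = 0x0909
Convert to decimal digit by digit (value = value*16 + digit):
  0 -> 0
  0*16 + 9 = 9
  9*16 + 0 = 144
  144*16 + 9 = 2313
Decimal = 2313

2313


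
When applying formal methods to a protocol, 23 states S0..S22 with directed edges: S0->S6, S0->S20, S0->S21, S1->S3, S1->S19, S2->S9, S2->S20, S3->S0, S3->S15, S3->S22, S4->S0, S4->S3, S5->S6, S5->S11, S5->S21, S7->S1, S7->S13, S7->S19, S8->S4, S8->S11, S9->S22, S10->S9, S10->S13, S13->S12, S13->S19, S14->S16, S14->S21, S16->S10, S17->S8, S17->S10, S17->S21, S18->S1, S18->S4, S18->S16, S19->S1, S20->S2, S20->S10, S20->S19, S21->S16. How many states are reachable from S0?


BFS from S0:
  layer 0: {S0}
  layer 1: {S6, S20, S21}
  layer 2: {S2, S10, S16, S19}
  layer 3: {S1, S9, S13}
  layer 4: {S3, S12, S22}
  layer 5: {S15}
Reachable set: {S0, S1, S2, S3, S6, S9, S10, S12, S13, S15, S16, S19, S20, S21, S22}
Count = 15

15


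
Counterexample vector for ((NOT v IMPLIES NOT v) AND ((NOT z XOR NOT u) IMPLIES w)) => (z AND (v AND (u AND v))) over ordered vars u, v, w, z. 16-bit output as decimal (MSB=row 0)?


F1 = ((NOT v IMPLIES NOT v) AND ((NOT z XOR NOT u) IMPLIES w))
F2 = (z AND (v AND (u AND v)))
Counterexample to F1=>F2 is where F1=1 and F2=0.
Evaluate each row (bits = u,v,w,z, MSB first):
  row 0 [0000]: F1=1 F2=0 -> F1&~F2 -> 1
  row 1 [0001]: F1=0 F2=0 -> F1&~F2 -> 0
  row 2 [0010]: F1=1 F2=0 -> F1&~F2 -> 1
  row 3 [0011]: F1=1 F2=0 -> F1&~F2 -> 1
  row 4 [0100]: F1=1 F2=0 -> F1&~F2 -> 1
  row 5 [0101]: F1=0 F2=0 -> F1&~F2 -> 0
  row 6 [0110]: F1=1 F2=0 -> F1&~F2 -> 1
  row 7 [0111]: F1=1 F2=0 -> F1&~F2 -> 1
  row 8 [1000]: F1=0 F2=0 -> F1&~F2 -> 0
  row 9 [1001]: F1=1 F2=0 -> F1&~F2 -> 1
  row 10 [1010]: F1=1 F2=0 -> F1&~F2 -> 1
  row 11 [1011]: F1=1 F2=0 -> F1&~F2 -> 1
  row 12 [1100]: F1=0 F2=0 -> F1&~F2 -> 0
  row 13 [1101]: F1=1 F2=1 -> F1&~F2 -> 0
  row 14 [1110]: F1=1 F2=0 -> F1&~F2 -> 1
  row 15 [1111]: F1=1 F2=1 -> F1&~F2 -> 0
Full result column, 4 rows per line (u,v fixed per line; w,z runs 00..11 left to right):
  rows 0-3 [u,v=00]: 1011  = hex B
  rows 4-7 [u,v=01]: 1011  = hex B
  rows 8-11 [u,v=10]: 0111  = hex 7
  rows 12-15 [u,v=11]: 0010  = hex 2
Counterexample vector (row 0 .. row 15) = 1011101101110010
Output column grouped in 4s = 1011 1011 0111 0010 = 0xBB72
Convert to decimal digit by digit (value = value*16 + digit):
  B -> 11
  11*16 + 11 (B) = 187
  187*16 + 7 = 2999
  2999*16 + 2 = 47986
Decimal = 47986

47986


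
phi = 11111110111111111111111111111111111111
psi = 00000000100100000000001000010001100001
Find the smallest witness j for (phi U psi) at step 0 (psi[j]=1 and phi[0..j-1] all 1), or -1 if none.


(phi U psi) at 0: need smallest j with psi[j]=1 and phi[i]=1 for all i in [0,j).
Scan from step 0:
  step 0: phi=1, psi=0 -> continue
  step 1: phi=1, psi=0 -> continue
  step 2: phi=1, psi=0 -> continue
  step 3: phi=1, psi=0 -> continue
  step 7: phi=0 -> phi-prefix broken from here
  step 8: psi=1 but phi already failed -> not a witness
  step 11: psi=1 but phi already failed -> not a witness
  step 22: psi=1 but phi already failed -> not a witness
  step 27: psi=1 but phi already failed -> not a witness
  step 31: psi=1 but phi already failed -> not a witness
  step 32: psi=1 but phi already failed -> not a witness
  step 37: psi=1 but phi already failed -> not a witness
  end of trace: no witness -> -1
Witness step = -1

-1


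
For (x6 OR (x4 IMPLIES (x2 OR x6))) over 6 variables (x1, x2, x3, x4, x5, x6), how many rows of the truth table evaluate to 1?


Formula: (x6 OR (x4 IMPLIES (x2 OR x6))) over 6 vars (64 rows)
Evaluate each row (x1, x2, x3, x4, x5, x6 as bits, MSB first):
  row 0 [000000]: (0 OR (0 IMPLIES (0 OR 0))) -> 1
  row 1 [000001]: (1 OR (0 IMPLIES (0 OR 1))) -> 1
  row 2 [000010]: (0 OR (0 IMPLIES (0 OR 0))) -> 1
  row 3 [000011]: (1 OR (0 IMPLIES (0 OR 1))) -> 1
  row 4 [000100]: (0 OR (1 IMPLIES (0 OR 0))) -> 0
  (every remaining row is evaluated the same way; all 64 results are listed next)
Full result column, 8 rows per line (x1,x2,x3 fixed per line; x4,x5,x6 runs 000..111 left to right):
  rows 0-7 [x1,x2,x3=000]: 11110101  (ones: 6)
  rows 8-15 [x1,x2,x3=001]: 11110101  (ones: 6)
  rows 16-23 [x1,x2,x3=010]: 11111111  (ones: 8)
  rows 24-31 [x1,x2,x3=011]: 11111111  (ones: 8)
  rows 32-39 [x1,x2,x3=100]: 11110101  (ones: 6)
  rows 40-47 [x1,x2,x3=101]: 11110101  (ones: 6)
  rows 48-55 [x1,x2,x3=110]: 11111111  (ones: 8)
  rows 56-63 [x1,x2,x3=111]: 11111111  (ones: 8)
Count of 1-rows = 6+6+8+8+6+6+8+8 = 56

56


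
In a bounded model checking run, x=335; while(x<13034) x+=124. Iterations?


Step 1: x goes from 335 toward 13034 by 124; the body runs while x<13034, so iterations = ceil((bound-start)/step)
Step 2: Distance=12699
Step 3: ceil(12699/124)=103

103


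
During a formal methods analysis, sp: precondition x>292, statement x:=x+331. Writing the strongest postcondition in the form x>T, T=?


Formula: sp(P, x:=E) = exists old_x. (x = E[old_x/x]) AND P[old_x/x] (old_x is the value of x before the assignment; eliminate old_x by solving x = E[old_x/x] for old_x)
Step 1: Precondition P: x>292, i.e. old_x > 292
Step 2: Assignment gives x = old_x + 331, so old_x = x - 331
Step 3: Substitute into P: x - 331 > 292
Step 4: Simplify: x > 292+331 = 623

623


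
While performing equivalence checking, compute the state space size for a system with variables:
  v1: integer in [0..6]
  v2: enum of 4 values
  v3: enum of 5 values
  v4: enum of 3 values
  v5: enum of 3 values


State space = product of domain sizes of all variables.
Domain sizes:
  v1 (integer in [0..6]): 7
  v2 (enum of 4 values): 4
  v3 (enum of 5 values): 5
  v4 (enum of 3 values): 3
  v5 (enum of 3 values): 3
Product = 7 * 4 * 5 * 3 * 3 = 1260

1260


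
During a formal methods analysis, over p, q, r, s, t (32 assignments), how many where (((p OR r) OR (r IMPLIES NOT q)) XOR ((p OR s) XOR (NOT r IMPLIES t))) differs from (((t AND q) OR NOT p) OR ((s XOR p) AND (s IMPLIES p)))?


F1 = (((p OR r) OR (r IMPLIES NOT q)) XOR ((p OR s) XOR (NOT r IMPLIES t)))
F2 = (((t AND q) OR NOT p) OR ((s XOR p) AND (s IMPLIES p)))
Evaluate both on each of 32 rows (bits = p,q,r,s,t):
  row 0 [00000]: F1=1 F2=1 -> 0
  row 1 [00001]: F1=0 F2=1 (differ) -> 1
  row 2 [00010]: F1=0 F2=1 (differ) -> 1
  row 3 [00011]: F1=1 F2=1 -> 0
  row 4 [00100]: F1=0 F2=1 (differ) -> 1
  row 5 [00101]: F1=0 F2=1 (differ) -> 1
  row 6 [00110]: F1=1 F2=1 -> 0
  row 7 [00111]: F1=1 F2=1 -> 0
  row 8 [01000]: F1=1 F2=1 -> 0
  row 9 [01001]: F1=0 F2=1 (differ) -> 1
  row 10 [01010]: F1=0 F2=1 (differ) -> 1
  row 11 [01011]: F1=1 F2=1 -> 0
  row 12 [01100]: F1=0 F2=1 (differ) -> 1
  row 13 [01101]: F1=0 F2=1 (differ) -> 1
  row 14 [01110]: F1=1 F2=1 -> 0
  row 15 [01111]: F1=1 F2=1 -> 0
  row 16 [10000]: F1=0 F2=1 (differ) -> 1
  row 17 [10001]: F1=1 F2=1 -> 0
  row 18 [10010]: F1=0 F2=0 -> 0
  row 19 [10011]: F1=1 F2=0 (differ) -> 1
  row 20 [10100]: F1=1 F2=1 -> 0
  row 21 [10101]: F1=1 F2=1 -> 0
  row 22 [10110]: F1=1 F2=0 (differ) -> 1
  row 23 [10111]: F1=1 F2=0 (differ) -> 1
  row 24 [11000]: F1=0 F2=1 (differ) -> 1
  row 25 [11001]: F1=1 F2=1 -> 0
  row 26 [11010]: F1=0 F2=0 -> 0
  row 27 [11011]: F1=1 F2=1 -> 0
  row 28 [11100]: F1=1 F2=1 -> 0
  row 29 [11101]: F1=1 F2=1 -> 0
  row 30 [11110]: F1=1 F2=0 (differ) -> 1
  row 31 [11111]: F1=1 F2=1 -> 0
Full result column, 8 rows per line (p,q fixed per line; r,s,t runs 000..111 left to right):
  rows 0-7 [p,q=00]: 01101100  (ones: 4)
  rows 8-15 [p,q=01]: 01101100  (ones: 4)
  rows 16-23 [p,q=10]: 10010011  (ones: 4)
  rows 24-31 [p,q=11]: 10000010  (ones: 2)
Disagreements = 4+4+4+2 = 14

14


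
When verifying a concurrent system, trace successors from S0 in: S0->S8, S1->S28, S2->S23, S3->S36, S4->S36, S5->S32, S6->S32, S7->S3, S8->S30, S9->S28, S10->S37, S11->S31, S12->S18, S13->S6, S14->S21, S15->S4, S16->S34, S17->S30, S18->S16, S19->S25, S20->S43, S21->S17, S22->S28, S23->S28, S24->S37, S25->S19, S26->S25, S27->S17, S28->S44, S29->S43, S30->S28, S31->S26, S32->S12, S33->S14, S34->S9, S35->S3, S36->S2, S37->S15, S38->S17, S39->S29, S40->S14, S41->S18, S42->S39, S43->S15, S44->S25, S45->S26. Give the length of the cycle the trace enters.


Trace from S0 until a state repeats:
  S0 -> S8 -> S30 -> S28 -> S44 -> S25 -> S19 -> S25
S25 first seen at step 5, revisited at step 7.
Cycle length = 7 - 5 = 2

2


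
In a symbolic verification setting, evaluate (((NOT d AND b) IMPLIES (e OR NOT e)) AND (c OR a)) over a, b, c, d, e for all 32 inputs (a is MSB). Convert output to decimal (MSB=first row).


Formula: (((NOT d AND b) IMPLIES (e OR NOT e)) AND (c OR a)) over a, b, c, d, e (32 rows)
Evaluate each row (bits = a,b,c,d,e, MSB first):
  row 0 [00000]: (((NOT 0 AND 0) IMPLIES (0 OR NOT 0)) AND (0 OR 0)) -> 0
  row 1 [00001]: (((NOT 0 AND 0) IMPLIES (1 OR NOT 1)) AND (0 OR 0)) -> 0
  row 2 [00010]: (((NOT 1 AND 0) IMPLIES (0 OR NOT 0)) AND (0 OR 0)) -> 0
  row 3 [00011]: (((NOT 1 AND 0) IMPLIES (1 OR NOT 1)) AND (0 OR 0)) -> 0
  row 4 [00100]: (((NOT 0 AND 0) IMPLIES (0 OR NOT 0)) AND (1 OR 0)) -> 1
  row 5 [00101]: (((NOT 0 AND 0) IMPLIES (1 OR NOT 1)) AND (1 OR 0)) -> 1
  row 6 [00110]: (((NOT 1 AND 0) IMPLIES (0 OR NOT 0)) AND (1 OR 0)) -> 1
  row 7 [00111]: (((NOT 1 AND 0) IMPLIES (1 OR NOT 1)) AND (1 OR 0)) -> 1
  row 8 [01000]: (((NOT 0 AND 1) IMPLIES (0 OR NOT 0)) AND (0 OR 0)) -> 0
  row 9 [01001]: (((NOT 0 AND 1) IMPLIES (1 OR NOT 1)) AND (0 OR 0)) -> 0
  row 10 [01010]: (((NOT 1 AND 1) IMPLIES (0 OR NOT 0)) AND (0 OR 0)) -> 0
  row 11 [01011]: (((NOT 1 AND 1) IMPLIES (1 OR NOT 1)) AND (0 OR 0)) -> 0
  row 12 [01100]: (((NOT 0 AND 1) IMPLIES (0 OR NOT 0)) AND (1 OR 0)) -> 1
  row 13 [01101]: (((NOT 0 AND 1) IMPLIES (1 OR NOT 1)) AND (1 OR 0)) -> 1
  row 14 [01110]: (((NOT 1 AND 1) IMPLIES (0 OR NOT 0)) AND (1 OR 0)) -> 1
  row 15 [01111]: (((NOT 1 AND 1) IMPLIES (1 OR NOT 1)) AND (1 OR 0)) -> 1
  row 16 [10000]: (((NOT 0 AND 0) IMPLIES (0 OR NOT 0)) AND (0 OR 1)) -> 1
  row 17 [10001]: (((NOT 0 AND 0) IMPLIES (1 OR NOT 1)) AND (0 OR 1)) -> 1
  row 18 [10010]: (((NOT 1 AND 0) IMPLIES (0 OR NOT 0)) AND (0 OR 1)) -> 1
  row 19 [10011]: (((NOT 1 AND 0) IMPLIES (1 OR NOT 1)) AND (0 OR 1)) -> 1
  row 20 [10100]: (((NOT 0 AND 0) IMPLIES (0 OR NOT 0)) AND (1 OR 1)) -> 1
  row 21 [10101]: (((NOT 0 AND 0) IMPLIES (1 OR NOT 1)) AND (1 OR 1)) -> 1
  row 22 [10110]: (((NOT 1 AND 0) IMPLIES (0 OR NOT 0)) AND (1 OR 1)) -> 1
  row 23 [10111]: (((NOT 1 AND 0) IMPLIES (1 OR NOT 1)) AND (1 OR 1)) -> 1
  row 24 [11000]: (((NOT 0 AND 1) IMPLIES (0 OR NOT 0)) AND (0 OR 1)) -> 1
  row 25 [11001]: (((NOT 0 AND 1) IMPLIES (1 OR NOT 1)) AND (0 OR 1)) -> 1
  row 26 [11010]: (((NOT 1 AND 1) IMPLIES (0 OR NOT 0)) AND (0 OR 1)) -> 1
  row 27 [11011]: (((NOT 1 AND 1) IMPLIES (1 OR NOT 1)) AND (0 OR 1)) -> 1
  row 28 [11100]: (((NOT 0 AND 1) IMPLIES (0 OR NOT 0)) AND (1 OR 1)) -> 1
  row 29 [11101]: (((NOT 0 AND 1) IMPLIES (1 OR NOT 1)) AND (1 OR 1)) -> 1
  row 30 [11110]: (((NOT 1 AND 1) IMPLIES (0 OR NOT 0)) AND (1 OR 1)) -> 1
  row 31 [11111]: (((NOT 1 AND 1) IMPLIES (1 OR NOT 1)) AND (1 OR 1)) -> 1
Full result column, 4 rows per line (a,b,c fixed per line; d,e runs 00..11 left to right):
  rows 0-3 [a,b,c=000]: 0000  = hex 0
  rows 4-7 [a,b,c=001]: 1111  = hex F
  rows 8-11 [a,b,c=010]: 0000  = hex 0
  rows 12-15 [a,b,c=011]: 1111  = hex F
  rows 16-19 [a,b,c=100]: 1111  = hex F
  rows 20-23 [a,b,c=101]: 1111  = hex F
  rows 24-27 [a,b,c=110]: 1111  = hex F
  rows 28-31 [a,b,c=111]: 1111  = hex F
Output column (row 0 .. row 31) = 00001111000011111111111111111111
Output column grouped in 4s = 0000 1111 0000 1111 1111 1111 1111 1111 = 0x0F0FFFFF
Convert to decimal digit by digit (value = value*16 + digit):
  0 -> 0
  0*16 + 15 (F) = 15
  15*16 + 0 = 240
  240*16 + 15 (F) = 3855
  3855*16 + 15 (F) = 61695
  61695*16 + 15 (F) = 987135
  987135*16 + 15 (F) = 15794175
  15794175*16 + 15 (F) = 252706815
Decimal = 252706815

252706815


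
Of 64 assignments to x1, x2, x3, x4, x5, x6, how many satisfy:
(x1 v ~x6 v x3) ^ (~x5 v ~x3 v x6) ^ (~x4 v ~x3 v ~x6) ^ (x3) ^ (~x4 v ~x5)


CNF with 5 clauses over 6 vars (64 assignments).
An assignment satisfies CNF iff every clause has >=1 true literal.
Check each row (bits = x1,x2,x3,x4,x5,x6; clause T/F shown):
  row 0 [000000]: clauses=TTTFT -> 0
  row 1 [000001]: clauses=FTTFT -> 0
  row 2 [000010]: clauses=TTTFT -> 0
  row 3 [000011]: clauses=FTTFT -> 0
  row 4 [000100]: clauses=TTTFT -> 0
  (every remaining row is evaluated the same way; all 64 results are listed next)
Full result column, 8 rows per line (x1,x2,x3 fixed per line; x4,x5,x6 runs 000..111 left to right):
  rows 0-7 [x1,x2,x3=000]: 00000000  (ones: 0)
  rows 8-15 [x1,x2,x3=001]: 11011000  (ones: 4)
  rows 16-23 [x1,x2,x3=010]: 00000000  (ones: 0)
  rows 24-31 [x1,x2,x3=011]: 11011000  (ones: 4)
  rows 32-39 [x1,x2,x3=100]: 00000000  (ones: 0)
  rows 40-47 [x1,x2,x3=101]: 11011000  (ones: 4)
  rows 48-55 [x1,x2,x3=110]: 00000000  (ones: 0)
  rows 56-63 [x1,x2,x3=111]: 11011000  (ones: 4)
Satisfying assignments = 0+4+0+4+0+4+0+4 = 16

16


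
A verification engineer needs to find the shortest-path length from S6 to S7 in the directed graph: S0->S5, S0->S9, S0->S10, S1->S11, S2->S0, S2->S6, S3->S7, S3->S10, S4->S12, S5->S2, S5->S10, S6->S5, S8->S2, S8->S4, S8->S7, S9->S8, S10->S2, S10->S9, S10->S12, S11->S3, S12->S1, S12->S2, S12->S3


BFS layer-by-layer from S6:
  dist 0: {S6}
  dist 1: {S5}
  dist 2: {S2, S10}
  dist 3: {S0, S9, S12}
  dist 4: {S1, S3, S8}
  dist 5: {S4, S7, S11}
  -> S7 reached at distance 5
Shortest path length = 5

5


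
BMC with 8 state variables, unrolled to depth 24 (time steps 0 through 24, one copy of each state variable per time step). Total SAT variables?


BMC unrolls to depth k, creating one copy of each state var for steps 0..k.
Step count = 24 + 1 = 25 (steps 0 through 24)
Vars per step = 8
Total = 8 * 25 = 200

200


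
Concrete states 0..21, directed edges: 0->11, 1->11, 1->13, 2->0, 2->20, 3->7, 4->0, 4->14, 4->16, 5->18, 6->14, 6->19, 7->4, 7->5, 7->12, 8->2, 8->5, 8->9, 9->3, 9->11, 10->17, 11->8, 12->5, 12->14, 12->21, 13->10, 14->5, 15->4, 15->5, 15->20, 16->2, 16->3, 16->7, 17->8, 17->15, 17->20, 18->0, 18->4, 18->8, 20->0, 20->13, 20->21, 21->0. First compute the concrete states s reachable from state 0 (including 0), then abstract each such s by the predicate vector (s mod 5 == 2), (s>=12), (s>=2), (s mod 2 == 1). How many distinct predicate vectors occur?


BFS from 0:
Concrete reachable: {0, 2, 3, 4, 5, 7, 8, 9, 10, 11, 12, 13, 14, 15, 16, 17, 18, 20, 21}
Abstract via predicates (s mod 5 == 2), (s>=12), (s>=2), (s mod 2 == 1):
  (0,0,0,0) <- {0}
  (0,0,1,0) <- {4, 8, 10}
  (0,0,1,1) <- {3, 5, 9, 11}
  (0,1,1,0) <- {14, 16, 18, 20}
  (0,1,1,1) <- {13, 15, 21}
  (1,0,1,0) <- {2}
  (1,0,1,1) <- {7}
  (1,1,1,0) <- {12}
  (1,1,1,1) <- {17}
Distinct abstract states = 9

9
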